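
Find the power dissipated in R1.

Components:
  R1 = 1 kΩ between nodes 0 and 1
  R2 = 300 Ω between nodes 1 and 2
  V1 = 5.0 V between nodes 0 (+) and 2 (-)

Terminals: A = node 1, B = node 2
Nodal analysis, taking node 2 as the 0 V reference.
Source V1 fixes V_0 = 5 V.
KCL at each unknown node (sum of currents leaving = 0; resistances in Ω):
  Node 1: (V_1 - 5)/1000 + (V_1 - 0)/300 = 0
Collecting terms: 0.004333 × V_1 = 0.005  =>  V_1 = 1.154 V
I_R1 = (V_0 - V_1)/R1 = (5 - 1.154)/1000 = 0.003846 A
P_R1 = I_R1² × R1 = (0.003846)² × 1000 = 0.01479 W

Final answer: 0.01479 W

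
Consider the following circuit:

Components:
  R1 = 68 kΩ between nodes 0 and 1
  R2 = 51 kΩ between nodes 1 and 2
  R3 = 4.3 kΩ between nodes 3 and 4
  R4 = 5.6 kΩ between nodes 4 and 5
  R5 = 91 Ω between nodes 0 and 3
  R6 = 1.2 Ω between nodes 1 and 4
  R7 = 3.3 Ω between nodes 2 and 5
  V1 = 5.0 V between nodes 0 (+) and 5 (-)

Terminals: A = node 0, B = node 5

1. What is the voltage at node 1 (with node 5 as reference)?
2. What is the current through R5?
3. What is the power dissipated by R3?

Nodal analysis, taking node 5 as the 0 V reference.
Source V1 fixes V_0 = 5 V.
KCL at each unknown node (sum of currents leaving = 0; resistances in Ω):
  Node 1: (V_1 - 5)/68000 + (V_1 - V_2)/51000 + (V_1 - V_4)/1.2 = 0
  Node 2: (V_2 - V_1)/51000 + (V_2 - 0)/3.3 = 0
  Node 3: (V_3 - V_4)/4300 + (V_3 - 5)/91 = 0
  Node 4: (V_4 - V_3)/4300 + (V_4 - 0)/5600 + (V_4 - V_1)/1.2 = 0
Collecting terms (coefficients in siemens):
  0.8334·V_1 - 0.00001961·V_2 - 0.8333·V_4 = 0.00007353
  0.303·V_2 - 0.00001961·V_1 = 0
  0.01122·V_3 - 0.0002326·V_4 = 0.05495
  0.8337·V_4 - 0.8333·V_1 - 0.0002326·V_3 = 0
Solving these 4 simultaneous equations (Gaussian elimination) gives:
  V_1 = 2.751 V, V_2 = 0.000178 V, V_3 = 4.953 V, V_4 = 2.751 V
Part 1:
  Read off the nodal solution: V_1 = 2.751 V
Part 2:
  I_R5 = (V_0 - V_3)/R5 = (5 - 4.953)/91 = 0.0005121 A
  Magnitude: I_R5 = 0.0005121 A
Part 3:
  I_R3 = (V_3 - V_4)/R3 = (4.953 - 2.751)/4300 = 0.0005121 A
  P_R3 = I_R3² × R3 = (0.0005121)² × 4300 = 0.001128 W

Final answers:
1. V_1 = 2.751 V
2. I_R5 = 0.0005121 A
3. P_R3 = 0.001128 W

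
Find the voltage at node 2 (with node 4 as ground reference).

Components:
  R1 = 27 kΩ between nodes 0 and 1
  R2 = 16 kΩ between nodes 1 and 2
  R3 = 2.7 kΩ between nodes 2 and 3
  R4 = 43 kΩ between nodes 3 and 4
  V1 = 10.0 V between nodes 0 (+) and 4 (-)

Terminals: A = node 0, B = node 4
Nodal analysis, taking node 4 as the 0 V reference.
Source V1 fixes V_0 = 10 V.
KCL at each unknown node (sum of currents leaving = 0; resistances in Ω):
  Node 1: (V_1 - 10)/27000 + (V_1 - V_2)/16000 = 0
  Node 2: (V_2 - V_1)/16000 + (V_2 - V_3)/2700 = 0
  Node 3: (V_3 - V_2)/2700 + (V_3 - 0)/43000 = 0
Collecting terms (coefficients in siemens):
  0.00009954·V_1 - 0.0000625·V_2 = 0.0003704
  0.0004329·V_2 - 0.0000625·V_1 - 0.0003704·V_3 = 0
  0.0003936·V_3 - 0.0003704·V_2 = 0
Solving these 3 simultaneous equations (Gaussian elimination) gives:
  V_1 = 6.956 V, V_2 = 5.152 V, V_3 = 4.848 V
The requested potential is V_2 = 5.152 V.

Final answer: V_2 = 5.152 V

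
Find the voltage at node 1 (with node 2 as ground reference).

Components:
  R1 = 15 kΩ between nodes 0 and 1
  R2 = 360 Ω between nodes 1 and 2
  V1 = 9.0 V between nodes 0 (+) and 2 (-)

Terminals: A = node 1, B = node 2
Nodal analysis, taking node 2 as the 0 V reference.
Source V1 fixes V_0 = 9 V.
KCL at each unknown node (sum of currents leaving = 0; resistances in Ω):
  Node 1: (V_1 - 9)/15000 + (V_1 - 0)/360 = 0
Collecting terms: 0.002844 × V_1 = 0.0006  =>  V_1 = 0.2109 V
The requested potential is V_1 = 0.2109 V.

Final answer: V_1 = 0.2109 V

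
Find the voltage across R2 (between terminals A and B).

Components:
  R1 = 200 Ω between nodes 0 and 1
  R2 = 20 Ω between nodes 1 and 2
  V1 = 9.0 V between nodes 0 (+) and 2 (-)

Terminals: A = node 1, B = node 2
R1 and R2 are in series across V1 (node 0 → node 1 → node 2), and the output A–B is taken across R2, so this is a voltage divider.
Series current: I = V1/(R1 + R2) = 9/(200 + 20) = 9/220 = 0.04091 A
V_R2 = I × R2 = V1 × R2/(R1 + R2) = 9 × 20/220 = 0.8182 V

Final answer: 0.8182 V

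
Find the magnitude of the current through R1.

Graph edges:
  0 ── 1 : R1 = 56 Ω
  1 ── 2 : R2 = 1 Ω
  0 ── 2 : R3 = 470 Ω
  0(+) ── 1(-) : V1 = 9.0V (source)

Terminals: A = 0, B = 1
Nodal analysis, taking node 1 as the 0 V reference.
Source V1 fixes V_0 = 9 V.
KCL at each unknown node (sum of currents leaving = 0; resistances in Ω):
  Node 2: (V_2 - 0)/1 + (V_2 - 9)/470 = 0
Collecting terms: 1.002 × V_2 = 0.01915  =>  V_2 = 0.01911 V
I_R1 = (V_0 - V_1)/R1 = (9 - 0)/56 = 0.1607 A
|I_R1| = 0.1607 A

Final answer: |I_R1| = 0.1607 A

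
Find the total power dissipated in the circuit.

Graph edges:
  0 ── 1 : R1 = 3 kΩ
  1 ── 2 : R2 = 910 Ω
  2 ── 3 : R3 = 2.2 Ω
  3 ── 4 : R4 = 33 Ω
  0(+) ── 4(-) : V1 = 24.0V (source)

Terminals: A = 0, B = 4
Nodal analysis, taking node 4 as the 0 V reference.
Source V1 fixes V_0 = 24 V.
KCL at each unknown node (sum of currents leaving = 0; resistances in Ω):
  Node 1: (V_1 - 24)/3000 + (V_1 - V_2)/910 = 0
  Node 2: (V_2 - V_1)/910 + (V_2 - V_3)/2.2 = 0
  Node 3: (V_3 - V_2)/2.2 + (V_3 - 0)/33 = 0
Collecting terms (coefficients in siemens):
  0.001432·V_1 - 0.001099·V_2 = 0.008
  0.4556·V_2 - 0.001099·V_1 - 0.4545·V_3 = 0
  0.4848·V_3 - 0.4545·V_2 = 0
Solving these 3 simultaneous equations (Gaussian elimination) gives:
  V_1 = 5.75 V, V_2 = 0.2141 V, V_3 = 0.2008 V
Power in each resistor, P = (ΔV)²/R:
  P_R1 = (24 - 5.75)²/3000 = 0.111 W
  P_R2 = (5.75 - 0.2141)²/910 = 0.03368 W
  P_R3 = (0.2141 - 0.2008)²/2.2 = 0.00008142 W
  P_R4 = (0.2008 - 0)²/33 = 0.001221 W
P_total = P_R1 + P_R2 + P_R3 + P_R4 = 0.146 W

Final answer: 0.146 W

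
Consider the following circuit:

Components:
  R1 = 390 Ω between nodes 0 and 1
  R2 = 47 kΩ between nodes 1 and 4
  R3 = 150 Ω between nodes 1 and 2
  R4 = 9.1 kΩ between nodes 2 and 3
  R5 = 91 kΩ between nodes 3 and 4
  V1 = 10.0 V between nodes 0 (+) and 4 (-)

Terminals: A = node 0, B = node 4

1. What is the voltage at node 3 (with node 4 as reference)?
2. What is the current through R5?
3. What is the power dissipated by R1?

Nodal analysis, taking node 4 as the 0 V reference.
Source V1 fixes V_0 = 10 V.
KCL at each unknown node (sum of currents leaving = 0; resistances in Ω):
  Node 1: (V_1 - 10)/390 + (V_1 - 0)/47000 + (V_1 - V_2)/150 = 0
  Node 2: (V_2 - V_1)/150 + (V_2 - V_3)/9100 = 0
  Node 3: (V_3 - V_2)/9100 + (V_3 - 0)/91000 = 0
Collecting terms (coefficients in siemens):
  0.009252·V_1 - 0.006667·V_2 = 0.02564
  0.006777·V_2 - 0.006667·V_1 - 0.0001099·V_3 = 0
  0.0001209·V_3 - 0.0001099·V_2 = 0
Solving these 3 simultaneous equations (Gaussian elimination) gives:
  V_1 = 9.88 V, V_2 = 9.865 V, V_3 = 8.968 V
Part 1:
  Read off the nodal solution: V_3 = 8.968 V
Part 2:
  I_R5 = (V_3 - V_4)/R5 = (8.968 - 0)/91000 = 0.00009855 A
  Magnitude: I_R5 = 0.00009855 A
Part 3:
  I_R1 = (V_0 - V_1)/R1 = (10 - 9.88)/390 = 0.0003088 A
  P_R1 = I_R1² × R1 = (0.0003088)² × 390 = 0.00003718 W

Final answers:
1. V_3 = 8.968 V
2. I_R5 = 9.855e-05 A
3. P_R1 = 3.718e-05 W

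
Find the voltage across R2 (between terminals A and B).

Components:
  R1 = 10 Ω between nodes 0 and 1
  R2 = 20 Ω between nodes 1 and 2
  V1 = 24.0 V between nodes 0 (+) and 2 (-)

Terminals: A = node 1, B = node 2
R1 and R2 are in series across V1 (node 0 → node 1 → node 2), and the output A–B is taken across R2, so this is a voltage divider.
Series current: I = V1/(R1 + R2) = 24/(10 + 20) = 24/30 = 0.8 A
V_R2 = I × R2 = V1 × R2/(R1 + R2) = 24 × 20/30 = 16 V

Final answer: 16 V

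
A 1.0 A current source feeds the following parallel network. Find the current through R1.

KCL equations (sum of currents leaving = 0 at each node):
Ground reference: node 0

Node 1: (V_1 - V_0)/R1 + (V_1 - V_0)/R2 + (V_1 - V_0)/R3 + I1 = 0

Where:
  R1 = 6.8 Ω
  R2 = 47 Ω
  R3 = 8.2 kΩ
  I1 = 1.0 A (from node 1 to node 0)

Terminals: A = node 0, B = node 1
All resistors sit directly between nodes 0 and 1, so they are in parallel and share one voltage V; the full source current 1 A splits among them.
1/R_par = 1/6.8 + 1/47 + 1/8200 = 0.1685 S  =>  R_par = 5.936 Ω
V = I × R_par = 1 × 5.936 = 5.936 V
I_R1 = V/R1 = 5.936/6.8 = 0.873 A

Final answer: 0.873 A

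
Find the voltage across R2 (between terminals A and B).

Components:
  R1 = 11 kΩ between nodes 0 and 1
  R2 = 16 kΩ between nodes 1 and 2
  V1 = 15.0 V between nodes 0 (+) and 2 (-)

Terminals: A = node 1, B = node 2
R1 and R2 are in series across V1 (node 0 → node 1 → node 2), and the output A–B is taken across R2, so this is a voltage divider.
Series current: I = V1/(R1 + R2) = 15/(11000 + 16000) = 15/27000 = 0.0005556 A
V_R2 = I × R2 = V1 × R2/(R1 + R2) = 15 × 16000/27000 = 8.889 V

Final answer: 8.889 V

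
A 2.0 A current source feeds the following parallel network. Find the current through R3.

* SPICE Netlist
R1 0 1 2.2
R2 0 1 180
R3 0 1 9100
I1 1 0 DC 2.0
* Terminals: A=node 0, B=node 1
All resistors sit directly between nodes 0 and 1, so they are in parallel and share one voltage V; the full source current 2 A splits among them.
1/R_par = 1/2.2 + 1/180 + 1/9100 = 0.4602 S  =>  R_par = 2.173 Ω
V = I × R_par = 2 × 2.173 = 4.346 V
I_R3 = V/R3 = 4.346/9100 = 0.0004776 A

Final answer: 0.0004776 A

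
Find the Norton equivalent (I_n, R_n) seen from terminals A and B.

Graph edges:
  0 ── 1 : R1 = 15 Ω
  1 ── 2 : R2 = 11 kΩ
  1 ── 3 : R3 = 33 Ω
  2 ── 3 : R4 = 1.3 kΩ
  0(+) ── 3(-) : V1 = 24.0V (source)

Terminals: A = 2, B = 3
Find the Thévenin equivalent first; then I_n = V_th/R_th and R_n = R_th.
Step 1 — V_th is the open-circuit voltage V_A - V_B (nothing connected across the terminals).
Nodal analysis, taking node 3 as the 0 V reference.
Source V1 fixes V_0 = 24 V.
KCL at each unknown node (sum of currents leaving = 0; resistances in Ω):
  Node 1: (V_1 - 24)/15 + (V_1 - V_2)/11000 + (V_1 - 0)/33 = 0
  Node 2: (V_2 - V_1)/11000 + (V_2 - 0)/1300 = 0
Collecting terms (coefficients in siemens):
  0.09706·V_1 - 0.00009091·V_2 = 1.6
  0.0008601·V_2 - 0.00009091·V_1 = 0
Determinant D = (0.09706)(0.0008601) - (-0.00009091)(-0.00009091) = 0.00008348
V_1 = [(1.6)(0.0008601) - (-0.00009091)(0)]/D = 16.49 V
V_2 = [(0.09706)(0) - (1.6)(-0.00009091)]/D = 1.742 V
V_th = V_2 - V_3 = 1.742 - 0 = 1.742 V
Step 2 — R_th: zero the source — replace V1 by a short circuit (node 3 merges into node 0) — and find the resistance seen between A (node 2) and B (node 0).
Reduce the network between node 2 (A) and node 0 (B) by series/parallel combination:
  Rp1 = R1 ‖ R3 (parallel, both between nodes 0 and 1) = 1/(1/15 + 1/33) = 10.31 Ω
  Rs1 = R2 + Rp1 (series, joined only at node 1) = 11000 + 10.31 = 11010 Ω
  Rp2 = R4 ‖ Rs1 (parallel, both between nodes 0 and 2) = 1/(1/1300 + 1/11010) = 1163 Ω
R_th = 1.163 kΩ
I_n = V_th/R_th = 1.742/1163 = 0.001499 A, and R_n = R_th = 1.163 kΩ

Final answer: I_n = 0.001499 A, R_n = 1.163 kΩ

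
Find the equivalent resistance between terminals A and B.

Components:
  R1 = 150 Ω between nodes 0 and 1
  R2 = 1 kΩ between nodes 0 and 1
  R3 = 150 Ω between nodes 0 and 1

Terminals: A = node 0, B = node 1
Reduce the network between node 0 (A) and node 1 (B) by series/parallel combination:
  Rp1 = R1 ‖ R2 ‖ R3 (parallel, all between nodes 0 and 1) = 1/(1/150 + 1/1000 + 1/150) = 69.77 Ω
R_eq = 69.77 Ω

Final answer: 69.77 Ω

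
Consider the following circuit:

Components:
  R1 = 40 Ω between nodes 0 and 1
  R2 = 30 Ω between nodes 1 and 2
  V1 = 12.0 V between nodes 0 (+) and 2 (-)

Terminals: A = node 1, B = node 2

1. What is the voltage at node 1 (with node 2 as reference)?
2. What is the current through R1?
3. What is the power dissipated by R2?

Nodal analysis, taking node 2 as the 0 V reference.
Source V1 fixes V_0 = 12 V.
KCL at each unknown node (sum of currents leaving = 0; resistances in Ω):
  Node 1: (V_1 - 12)/40 + (V_1 - 0)/30 = 0
Collecting terms: 0.05833 × V_1 = 0.3  =>  V_1 = 5.143 V
Part 1:
  Read off the nodal solution: V_1 = 5.143 V
Part 2:
  I_R1 = (V_0 - V_1)/R1 = (12 - 5.143)/40 = 0.1714 A
  Magnitude: I_R1 = 0.1714 A
Part 3:
  I_R2 = (V_1 - V_2)/R2 = (5.143 - 0)/30 = 0.1714 A
  P_R2 = I_R2² × R2 = (0.1714)² × 30 = 0.8816 W

Final answers:
1. V_1 = 5.143 V
2. I_R1 = 0.1714 A
3. P_R2 = 0.8816 W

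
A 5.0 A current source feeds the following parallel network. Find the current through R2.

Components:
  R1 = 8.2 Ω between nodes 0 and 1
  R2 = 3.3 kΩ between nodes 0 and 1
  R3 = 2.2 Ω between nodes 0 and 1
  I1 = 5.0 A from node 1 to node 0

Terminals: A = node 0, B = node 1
All resistors sit directly between nodes 0 and 1, so they are in parallel and share one voltage V; the full source current 5 A splits among them.
1/R_par = 1/8.2 + 1/3300 + 1/2.2 = 0.5768 S  =>  R_par = 1.734 Ω
V = I × R_par = 5 × 1.734 = 8.669 V
I_R2 = V/R2 = 8.669/3300 = 0.002627 A

Final answer: 0.002627 A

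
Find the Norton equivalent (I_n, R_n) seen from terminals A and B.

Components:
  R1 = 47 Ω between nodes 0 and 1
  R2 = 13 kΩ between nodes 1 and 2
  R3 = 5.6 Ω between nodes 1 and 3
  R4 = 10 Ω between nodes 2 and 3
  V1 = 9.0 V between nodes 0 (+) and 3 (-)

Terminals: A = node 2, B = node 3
Find the Thévenin equivalent first; then I_n = V_th/R_th and R_n = R_th.
Step 1 — V_th is the open-circuit voltage V_A - V_B (nothing connected across the terminals).
Nodal analysis, taking node 3 as the 0 V reference.
Source V1 fixes V_0 = 9 V.
KCL at each unknown node (sum of currents leaving = 0; resistances in Ω):
  Node 1: (V_1 - 9)/47 + (V_1 - V_2)/13000 + (V_1 - 0)/5.6 = 0
  Node 2: (V_2 - V_1)/13000 + (V_2 - 0)/10 = 0
Collecting terms (coefficients in siemens):
  0.1999·V_1 - 0.00007692·V_2 = 0.1915
  0.1001·V_2 - 0.00007692·V_1 = 0
Determinant D = (0.1999)(0.1001) - (-0.00007692)(-0.00007692) = 0.02001
V_1 = [(0.1915)(0.1001) - (-0.00007692)(0)]/D = 0.9578 V
V_2 = [(0.1999)(0) - (0.1915)(-0.00007692)]/D = 0.0007362 V
V_th = V_2 - V_3 = 0.0007362 - 0 = 0.0007362 V
Step 2 — R_th: zero the source — replace V1 by a short circuit (node 3 merges into node 0) — and find the resistance seen between A (node 2) and B (node 0).
Reduce the network between node 2 (A) and node 0 (B) by series/parallel combination:
  Rp1 = R1 ‖ R3 (parallel, both between nodes 0 and 1) = 1/(1/47 + 1/5.6) = 5.004 Ω
  Rs1 = R2 + Rp1 (series, joined only at node 1) = 13000 + 5.004 = 13010 Ω
  Rp2 = R4 ‖ Rs1 (parallel, both between nodes 0 and 2) = 1/(1/10 + 1/13010) = 9.992 Ω
R_th = 9.992 Ω
I_n = V_th/R_th = 0.0007362/9.992 = 0.00007368 A, and R_n = R_th = 9.992 Ω

Final answer: I_n = 7.368e-05 A, R_n = 9.992 Ω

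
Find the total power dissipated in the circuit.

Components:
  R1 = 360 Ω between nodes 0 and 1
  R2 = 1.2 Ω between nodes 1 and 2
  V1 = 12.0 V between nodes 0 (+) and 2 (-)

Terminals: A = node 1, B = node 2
Nodal analysis, taking node 2 as the 0 V reference.
Source V1 fixes V_0 = 12 V.
KCL at each unknown node (sum of currents leaving = 0; resistances in Ω):
  Node 1: (V_1 - 12)/360 + (V_1 - 0)/1.2 = 0
Collecting terms: 0.8361 × V_1 = 0.03333  =>  V_1 = 0.03987 V
Power in each resistor, P = (ΔV)²/R:
  P_R1 = (12 - 0.03987)²/360 = 0.3973 W
  P_R2 = (0.03987 - 0)²/1.2 = 0.001324 W
P_total = P_R1 + P_R2 = 0.3987 W

Final answer: 0.3987 W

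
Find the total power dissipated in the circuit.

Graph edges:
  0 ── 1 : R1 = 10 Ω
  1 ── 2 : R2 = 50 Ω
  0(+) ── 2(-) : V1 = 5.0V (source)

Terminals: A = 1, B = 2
Nodal analysis, taking node 2 as the 0 V reference.
Source V1 fixes V_0 = 5 V.
KCL at each unknown node (sum of currents leaving = 0; resistances in Ω):
  Node 1: (V_1 - 5)/10 + (V_1 - 0)/50 = 0
Collecting terms: 0.12 × V_1 = 0.5  =>  V_1 = 4.167 V
Power in each resistor, P = (ΔV)²/R:
  P_R1 = (5 - 4.167)²/10 = 0.06944 W
  P_R2 = (4.167 - 0)²/50 = 0.3472 W
P_total = P_R1 + P_R2 = 0.4167 W

Final answer: 0.4167 W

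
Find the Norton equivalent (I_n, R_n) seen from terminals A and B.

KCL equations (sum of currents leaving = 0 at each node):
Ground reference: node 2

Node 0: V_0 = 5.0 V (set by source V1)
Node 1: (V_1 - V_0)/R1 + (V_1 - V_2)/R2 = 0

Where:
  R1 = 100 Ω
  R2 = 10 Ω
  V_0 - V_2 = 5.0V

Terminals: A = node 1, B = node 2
Find the Thévenin equivalent first; then I_n = V_th/R_th and R_n = R_th.
Step 1 — V_th is the open-circuit voltage V_A - V_B (nothing connected across the terminals).
Nodal analysis, taking node 2 as the 0 V reference.
Source V1 fixes V_0 = 5 V.
KCL at each unknown node (sum of currents leaving = 0; resistances in Ω):
  Node 1: (V_1 - 5)/100 + (V_1 - 0)/10 = 0
Collecting terms: 0.11 × V_1 = 0.05  =>  V_1 = 0.4545 V
V_th = V_1 - V_2 = 0.4545 - 0 = 0.4545 V
Step 2 — R_th: zero the source — replace V1 by a short circuit (node 2 merges into node 0) — and find the resistance seen between A (node 1) and B (node 0).
Reduce the network between node 1 (A) and node 0 (B) by series/parallel combination:
  Rp1 = R1 ‖ R2 (parallel, both between nodes 0 and 1) = 1/(1/100 + 1/10) = 9.091 Ω
R_th = 9.091 Ω
I_n = V_th/R_th = 0.4545/9.091 = 0.05 A, and R_n = R_th = 9.091 Ω

Final answer: I_n = 0.05 A, R_n = 9.091 Ω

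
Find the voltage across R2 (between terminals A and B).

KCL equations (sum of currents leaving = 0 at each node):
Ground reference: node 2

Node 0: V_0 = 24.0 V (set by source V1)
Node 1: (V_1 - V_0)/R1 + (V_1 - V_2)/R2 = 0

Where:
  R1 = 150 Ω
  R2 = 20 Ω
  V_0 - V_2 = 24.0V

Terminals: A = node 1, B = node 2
R1 and R2 are in series across V1 (node 0 → node 1 → node 2), and the output A–B is taken across R2, so this is a voltage divider.
Series current: I = V1/(R1 + R2) = 24/(150 + 20) = 24/170 = 0.1412 A
V_R2 = I × R2 = V1 × R2/(R1 + R2) = 24 × 20/170 = 2.824 V

Final answer: 2.824 V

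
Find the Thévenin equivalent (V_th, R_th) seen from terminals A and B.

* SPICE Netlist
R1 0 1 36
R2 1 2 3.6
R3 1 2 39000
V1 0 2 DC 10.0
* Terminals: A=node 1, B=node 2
Step 1 — V_th is the open-circuit voltage V_A - V_B (nothing connected across the terminals).
Nodal analysis, taking node 2 as the 0 V reference.
Source V1 fixes V_0 = 10 V.
KCL at each unknown node (sum of currents leaving = 0; resistances in Ω):
  Node 1: (V_1 - 10)/36 + (V_1 - 0)/3.6 + (V_1 - 0)/39000 = 0
Collecting terms: 0.3056 × V_1 = 0.2778  =>  V_1 = 0.909 V
V_th = V_1 - V_2 = 0.909 - 0 = 0.909 V
Step 2 — R_th: zero the source — replace V1 by a short circuit (node 2 merges into node 0) — and find the resistance seen between A (node 1) and B (node 0).
Reduce the network between node 1 (A) and node 0 (B) by series/parallel combination:
  Rp1 = R1 ‖ R2 ‖ R3 (parallel, all between nodes 0 and 1) = 1/(1/36 + 1/3.6 + 1/39000) = 3.272 Ω
R_th = 3.272 Ω

Final answer: V_th = 0.909 V, R_th = 3.272 Ω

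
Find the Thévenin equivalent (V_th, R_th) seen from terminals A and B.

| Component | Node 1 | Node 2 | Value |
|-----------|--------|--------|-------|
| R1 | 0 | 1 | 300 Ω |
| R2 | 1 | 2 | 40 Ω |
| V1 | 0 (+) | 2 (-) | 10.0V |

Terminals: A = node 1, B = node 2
Step 1 — V_th is the open-circuit voltage V_A - V_B (nothing connected across the terminals).
Nodal analysis, taking node 2 as the 0 V reference.
Source V1 fixes V_0 = 10 V.
KCL at each unknown node (sum of currents leaving = 0; resistances in Ω):
  Node 1: (V_1 - 10)/300 + (V_1 - 0)/40 = 0
Collecting terms: 0.02833 × V_1 = 0.03333  =>  V_1 = 1.176 V
V_th = V_1 - V_2 = 1.176 - 0 = 1.176 V
Step 2 — R_th: zero the source — replace V1 by a short circuit (node 2 merges into node 0) — and find the resistance seen between A (node 1) and B (node 0).
Reduce the network between node 1 (A) and node 0 (B) by series/parallel combination:
  Rp1 = R1 ‖ R2 (parallel, both between nodes 0 and 1) = 1/(1/300 + 1/40) = 35.29 Ω
R_th = 35.29 Ω

Final answer: V_th = 1.176 V, R_th = 35.29 Ω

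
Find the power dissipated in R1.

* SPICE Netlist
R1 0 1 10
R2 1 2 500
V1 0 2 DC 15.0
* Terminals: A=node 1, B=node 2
Nodal analysis, taking node 2 as the 0 V reference.
Source V1 fixes V_0 = 15 V.
KCL at each unknown node (sum of currents leaving = 0; resistances in Ω):
  Node 1: (V_1 - 15)/10 + (V_1 - 0)/500 = 0
Collecting terms: 0.102 × V_1 = 1.5  =>  V_1 = 14.71 V
I_R1 = (V_0 - V_1)/R1 = (15 - 14.71)/10 = 0.02941 A
P_R1 = I_R1² × R1 = (0.02941)² × 10 = 0.008651 W

Final answer: 0.008651 W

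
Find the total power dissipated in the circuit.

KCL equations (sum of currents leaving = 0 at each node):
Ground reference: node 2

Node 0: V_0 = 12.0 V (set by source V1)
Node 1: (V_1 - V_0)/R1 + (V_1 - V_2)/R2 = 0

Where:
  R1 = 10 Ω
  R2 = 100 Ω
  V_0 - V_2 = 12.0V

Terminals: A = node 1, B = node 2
Nodal analysis, taking node 2 as the 0 V reference.
Source V1 fixes V_0 = 12 V.
KCL at each unknown node (sum of currents leaving = 0; resistances in Ω):
  Node 1: (V_1 - 12)/10 + (V_1 - 0)/100 = 0
Collecting terms: 0.11 × V_1 = 1.2  =>  V_1 = 10.91 V
Power in each resistor, P = (ΔV)²/R:
  P_R1 = (12 - 10.91)²/10 = 0.119 W
  P_R2 = (10.91 - 0)²/100 = 1.19 W
P_total = P_R1 + P_R2 = 1.309 W

Final answer: 1.309 W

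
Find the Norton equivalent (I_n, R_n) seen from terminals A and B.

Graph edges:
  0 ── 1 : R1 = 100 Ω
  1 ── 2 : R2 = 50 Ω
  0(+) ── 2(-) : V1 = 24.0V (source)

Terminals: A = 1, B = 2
Find the Thévenin equivalent first; then I_n = V_th/R_th and R_n = R_th.
Step 1 — V_th is the open-circuit voltage V_A - V_B (nothing connected across the terminals).
Nodal analysis, taking node 2 as the 0 V reference.
Source V1 fixes V_0 = 24 V.
KCL at each unknown node (sum of currents leaving = 0; resistances in Ω):
  Node 1: (V_1 - 24)/100 + (V_1 - 0)/50 = 0
Collecting terms: 0.03 × V_1 = 0.24  =>  V_1 = 8 V
V_th = V_1 - V_2 = 8 - 0 = 8 V
Step 2 — R_th: zero the source — replace V1 by a short circuit (node 2 merges into node 0) — and find the resistance seen between A (node 1) and B (node 0).
Reduce the network between node 1 (A) and node 0 (B) by series/parallel combination:
  Rp1 = R1 ‖ R2 (parallel, both between nodes 0 and 1) = 1/(1/100 + 1/50) = 33.33 Ω
R_th = 33.33 Ω
I_n = V_th/R_th = 8/33.33 = 0.24 A, and R_n = R_th = 33.33 Ω

Final answer: I_n = 0.24 A, R_n = 33.33 Ω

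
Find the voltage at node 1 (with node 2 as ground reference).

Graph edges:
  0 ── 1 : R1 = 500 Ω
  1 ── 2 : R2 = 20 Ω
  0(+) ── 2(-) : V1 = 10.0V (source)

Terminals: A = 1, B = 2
Nodal analysis, taking node 2 as the 0 V reference.
Source V1 fixes V_0 = 10 V.
KCL at each unknown node (sum of currents leaving = 0; resistances in Ω):
  Node 1: (V_1 - 10)/500 + (V_1 - 0)/20 = 0
Collecting terms: 0.052 × V_1 = 0.02  =>  V_1 = 0.3846 V
The requested potential is V_1 = 0.3846 V.

Final answer: V_1 = 0.3846 V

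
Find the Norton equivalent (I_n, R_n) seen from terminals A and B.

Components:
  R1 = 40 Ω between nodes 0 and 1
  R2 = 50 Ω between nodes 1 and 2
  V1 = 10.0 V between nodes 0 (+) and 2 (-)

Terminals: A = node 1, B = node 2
Find the Thévenin equivalent first; then I_n = V_th/R_th and R_n = R_th.
Step 1 — V_th is the open-circuit voltage V_A - V_B (nothing connected across the terminals).
Nodal analysis, taking node 2 as the 0 V reference.
Source V1 fixes V_0 = 10 V.
KCL at each unknown node (sum of currents leaving = 0; resistances in Ω):
  Node 1: (V_1 - 10)/40 + (V_1 - 0)/50 = 0
Collecting terms: 0.045 × V_1 = 0.25  =>  V_1 = 5.556 V
V_th = V_1 - V_2 = 5.556 - 0 = 5.556 V
Step 2 — R_th: zero the source — replace V1 by a short circuit (node 2 merges into node 0) — and find the resistance seen between A (node 1) and B (node 0).
Reduce the network between node 1 (A) and node 0 (B) by series/parallel combination:
  Rp1 = R1 ‖ R2 (parallel, both between nodes 0 and 1) = 1/(1/40 + 1/50) = 22.22 Ω
R_th = 22.22 Ω
I_n = V_th/R_th = 5.556/22.22 = 0.25 A, and R_n = R_th = 22.22 Ω

Final answer: I_n = 0.25 A, R_n = 22.22 Ω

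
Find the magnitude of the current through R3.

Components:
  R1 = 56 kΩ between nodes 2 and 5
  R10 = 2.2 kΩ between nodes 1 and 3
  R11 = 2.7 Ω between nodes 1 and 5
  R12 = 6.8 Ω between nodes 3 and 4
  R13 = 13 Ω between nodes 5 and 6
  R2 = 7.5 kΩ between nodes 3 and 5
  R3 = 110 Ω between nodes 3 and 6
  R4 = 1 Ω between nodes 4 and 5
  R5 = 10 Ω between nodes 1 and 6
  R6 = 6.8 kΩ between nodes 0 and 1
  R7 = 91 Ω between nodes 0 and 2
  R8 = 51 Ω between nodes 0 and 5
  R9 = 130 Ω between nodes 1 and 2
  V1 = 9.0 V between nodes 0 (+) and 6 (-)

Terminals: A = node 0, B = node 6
Nodal analysis, taking node 6 as the 0 V reference.
Source V1 fixes V_0 = 9 V.
KCL at each unknown node (sum of currents leaving = 0; resistances in Ω):
  Node 1: (V_1 - 0)/10 + (V_1 - 9)/6800 + (V_1 - V_2)/130 + (V_1 - V_3)/2200 + (V_1 - V_5)/2.7 = 0
  Node 2: (V_2 - V_5)/56000 + (V_2 - 9)/91 + (V_2 - V_1)/130 = 0
  Node 3: (V_3 - V_5)/7500 + (V_3 - 0)/110 + (V_3 - V_1)/2200 + (V_3 - V_4)/6.8 = 0
  Node 4: (V_4 - V_5)/1 + (V_4 - V_3)/6.8 = 0
  Node 5: (V_5 - V_2)/56000 + (V_5 - V_3)/7500 + (V_5 - V_4)/1 + (V_5 - 9)/51 + (V_5 - V_1)/2.7 + (V_5 - 0)/13 = 0
Collecting terms (coefficients in siemens):
  0.4787·V_1 - 0.007692·V_2 - 0.0004545·V_3 - 0.3704·V_5 = 0.001324
  0.0187·V_2 - 0.007692·V_1 - 0.00001786·V_5 = 0.0989
  0.1567·V_3 - 0.0004545·V_1 - 0.1471·V_4 - 0.0001333·V_5 = 0
  1.147·V_4 - 0.1471·V_3 - 1·V_5 = 0
  1.467·V_5 - 0.3704·V_1 - 0.00001786·V_2 - 0.0001333·V_3 - 1·V_4 = 0.1765
Solving these 5 simultaneous equations (Gaussian elimination) gives:
  V_1 = 0.9629 V, V_2 = 5.686 V, V_3 = 1.047 V, V_4 = 1.112 V
  V_5 = 1.121 V
I_R3 = (V_3 - V_6)/R3 = (1.047 - 0)/110 = 0.009518 A
|I_R3| = 0.009518 A

Final answer: |I_R3| = 0.009518 A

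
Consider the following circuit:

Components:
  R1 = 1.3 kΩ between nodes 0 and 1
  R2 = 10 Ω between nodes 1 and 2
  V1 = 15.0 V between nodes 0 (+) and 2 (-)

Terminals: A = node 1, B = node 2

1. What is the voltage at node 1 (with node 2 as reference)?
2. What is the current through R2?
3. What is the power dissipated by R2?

Nodal analysis, taking node 2 as the 0 V reference.
Source V1 fixes V_0 = 15 V.
KCL at each unknown node (sum of currents leaving = 0; resistances in Ω):
  Node 1: (V_1 - 15)/1300 + (V_1 - 0)/10 = 0
Collecting terms: 0.1008 × V_1 = 0.01154  =>  V_1 = 0.1145 V
Part 1:
  Read off the nodal solution: V_1 = 0.1145 V
Part 2:
  I_R2 = (V_1 - V_2)/R2 = (0.1145 - 0)/10 = 0.01145 A
  Magnitude: I_R2 = 0.01145 A
Part 3:
  I_R2 = (V_1 - V_2)/R2 = (0.1145 - 0)/10 = 0.01145 A
  P_R2 = I_R2² × R2 = (0.01145)² × 10 = 0.001311 W

Final answers:
1. V_1 = 0.1145 V
2. I_R2 = 0.01145 A
3. P_R2 = 0.001311 W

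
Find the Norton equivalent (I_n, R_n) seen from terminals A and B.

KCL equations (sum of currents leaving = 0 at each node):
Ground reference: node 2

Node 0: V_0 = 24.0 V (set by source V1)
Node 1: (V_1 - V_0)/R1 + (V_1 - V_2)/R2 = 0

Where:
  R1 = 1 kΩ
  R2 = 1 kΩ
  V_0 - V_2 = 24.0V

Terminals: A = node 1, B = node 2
Find the Thévenin equivalent first; then I_n = V_th/R_th and R_n = R_th.
Step 1 — V_th is the open-circuit voltage V_A - V_B (nothing connected across the terminals).
Nodal analysis, taking node 2 as the 0 V reference.
Source V1 fixes V_0 = 24 V.
KCL at each unknown node (sum of currents leaving = 0; resistances in Ω):
  Node 1: (V_1 - 24)/1000 + (V_1 - 0)/1000 = 0
Collecting terms: 0.002 × V_1 = 0.024  =>  V_1 = 12 V
V_th = V_1 - V_2 = 12 - 0 = 12 V
Step 2 — R_th: zero the source — replace V1 by a short circuit (node 2 merges into node 0) — and find the resistance seen between A (node 1) and B (node 0).
Reduce the network between node 1 (A) and node 0 (B) by series/parallel combination:
  Rp1 = R1 ‖ R2 (parallel, both between nodes 0 and 1) = 1/(1/1000 + 1/1000) = 500 Ω
R_th = 500 Ω
I_n = V_th/R_th = 12/500 = 0.024 A, and R_n = R_th = 500 Ω

Final answer: I_n = 0.024 A, R_n = 500 Ω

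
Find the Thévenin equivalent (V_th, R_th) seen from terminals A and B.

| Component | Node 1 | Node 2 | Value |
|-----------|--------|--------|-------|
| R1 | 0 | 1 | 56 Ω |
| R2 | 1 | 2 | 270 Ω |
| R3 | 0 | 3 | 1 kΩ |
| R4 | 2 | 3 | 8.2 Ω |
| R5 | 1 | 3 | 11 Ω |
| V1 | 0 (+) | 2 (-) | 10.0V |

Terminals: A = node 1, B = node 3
Step 1 — V_th is the open-circuit voltage V_A - V_B (nothing connected across the terminals).
Nodal analysis, taking node 2 as the 0 V reference.
Source V1 fixes V_0 = 10 V.
KCL at each unknown node (sum of currents leaving = 0; resistances in Ω):
  Node 1: (V_1 - 10)/56 + (V_1 - 0)/270 + (V_1 - V_3)/11 = 0
  Node 3: (V_3 - 10)/1000 + (V_3 - 0)/8.2 + (V_3 - V_1)/11 = 0
Collecting terms (coefficients in siemens):
  0.1125·V_1 - 0.09091·V_3 = 0.1786
  0.2139·V_3 - 0.09091·V_1 = 0.01
Determinant D = (0.1125)(0.2139) - (-0.09091)(-0.09091) = 0.01579
V_1 = [(0.1786)(0.2139) - (-0.09091)(0.01)]/D = 2.476 V
V_3 = [(0.1125)(0.01) - (0.1786)(-0.09091)]/D = 1.099 V
V_th = V_1 - V_3 = 2.476 - 1.099 = 1.377 V
Step 2 — R_th: zero the source — replace V1 by a short circuit (node 2 merges into node 0) — and find the resistance seen between A (node 1) and B (node 3).
Reduce the network between node 1 (A) and node 3 (B) by series/parallel combination:
  Rp1 = R1 ‖ R2 (parallel, both between nodes 0 and 1) = 1/(1/56 + 1/270) = 46.38 Ω
  Rp2 = R3 ‖ R4 (parallel, both between nodes 0 and 3) = 1/(1/1000 + 1/8.2) = 8.133 Ω
  Rs1 = Rp1 + Rp2 (series, joined only at node 0) = 46.38 + 8.133 = 54.51 Ω
  Rp3 = R5 ‖ Rs1 (parallel, both between nodes 1 and 3) = 1/(1/11 + 1/54.51) = 9.153 Ω
R_th = 9.153 Ω

Final answer: V_th = 1.377 V, R_th = 9.153 Ω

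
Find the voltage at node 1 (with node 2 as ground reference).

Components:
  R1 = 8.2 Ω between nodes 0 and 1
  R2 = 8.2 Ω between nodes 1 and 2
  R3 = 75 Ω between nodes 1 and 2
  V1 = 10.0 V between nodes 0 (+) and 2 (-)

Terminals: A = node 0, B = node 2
Nodal analysis, taking node 2 as the 0 V reference.
Source V1 fixes V_0 = 10 V.
KCL at each unknown node (sum of currents leaving = 0; resistances in Ω):
  Node 1: (V_1 - 10)/8.2 + (V_1 - 0)/8.2 + (V_1 - 0)/75 = 0
Collecting terms: 0.2572 × V_1 = 1.22  =>  V_1 = 4.741 V
The requested potential is V_1 = 4.741 V.

Final answer: V_1 = 4.741 V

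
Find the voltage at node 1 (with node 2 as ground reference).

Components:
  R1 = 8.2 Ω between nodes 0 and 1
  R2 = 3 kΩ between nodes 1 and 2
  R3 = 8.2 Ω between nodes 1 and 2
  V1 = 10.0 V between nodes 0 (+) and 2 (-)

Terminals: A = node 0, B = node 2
Nodal analysis, taking node 2 as the 0 V reference.
Source V1 fixes V_0 = 10 V.
KCL at each unknown node (sum of currents leaving = 0; resistances in Ω):
  Node 1: (V_1 - 10)/8.2 + (V_1 - 0)/3000 + (V_1 - 0)/8.2 = 0
Collecting terms: 0.2442 × V_1 = 1.22  =>  V_1 = 4.993 V
The requested potential is V_1 = 4.993 V.

Final answer: V_1 = 4.993 V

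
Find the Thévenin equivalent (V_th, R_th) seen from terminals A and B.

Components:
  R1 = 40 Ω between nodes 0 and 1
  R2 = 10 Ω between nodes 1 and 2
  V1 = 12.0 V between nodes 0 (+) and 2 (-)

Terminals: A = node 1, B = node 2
Step 1 — V_th is the open-circuit voltage V_A - V_B (nothing connected across the terminals).
Nodal analysis, taking node 2 as the 0 V reference.
Source V1 fixes V_0 = 12 V.
KCL at each unknown node (sum of currents leaving = 0; resistances in Ω):
  Node 1: (V_1 - 12)/40 + (V_1 - 0)/10 = 0
Collecting terms: 0.125 × V_1 = 0.3  =>  V_1 = 2.4 V
V_th = V_1 - V_2 = 2.4 - 0 = 2.4 V
Step 2 — R_th: zero the source — replace V1 by a short circuit (node 2 merges into node 0) — and find the resistance seen between A (node 1) and B (node 0).
Reduce the network between node 1 (A) and node 0 (B) by series/parallel combination:
  Rp1 = R1 ‖ R2 (parallel, both between nodes 0 and 1) = 1/(1/40 + 1/10) = 8 Ω
R_th = 8 Ω

Final answer: V_th = 2.4 V, R_th = 8 Ω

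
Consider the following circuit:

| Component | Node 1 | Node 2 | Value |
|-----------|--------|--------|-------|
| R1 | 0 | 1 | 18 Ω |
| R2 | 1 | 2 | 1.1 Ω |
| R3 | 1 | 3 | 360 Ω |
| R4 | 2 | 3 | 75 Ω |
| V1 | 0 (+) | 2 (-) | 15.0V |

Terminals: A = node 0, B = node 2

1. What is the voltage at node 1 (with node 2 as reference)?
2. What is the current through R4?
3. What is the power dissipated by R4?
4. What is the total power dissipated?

Nodal analysis, taking node 2 as the 0 V reference.
Source V1 fixes V_0 = 15 V.
KCL at each unknown node (sum of currents leaving = 0; resistances in Ω):
  Node 1: (V_1 - 15)/18 + (V_1 - 0)/1.1 + (V_1 - V_3)/360 = 0
  Node 3: (V_3 - V_1)/360 + (V_3 - 0)/75 = 0
Collecting terms (coefficients in siemens):
  0.9674·V_1 - 0.002778·V_3 = 0.8333
  0.01611·V_3 - 0.002778·V_1 = 0
Determinant D = (0.9674)(0.01611) - (-0.002778)(-0.002778) = 0.01558
V_1 = [(0.8333)(0.01611) - (-0.002778)(0)]/D = 0.8618 V
V_3 = [(0.9674)(0) - (0.8333)(-0.002778)]/D = 0.1486 V
Part 1:
  Read off the nodal solution: V_1 = 0.8618 V
Part 2:
  I_R4 = (V_2 - V_3)/R4 = (0 - 0.1486)/75 = -0.001981 A
  Magnitude: I_R4 = 0.001981 A
Part 3:
  I_R4 = (V_2 - V_3)/R4 = (0 - 0.1486)/75 = -0.001981 A
  P_R4 = I_R4² × R4 = (-0.001981)² × 75 = 0.0002944 W
Part 4:
  Power in each resistor, P = (ΔV)²/R:
    P_R1 = (15 - 0.8618)²/18 = 11.1 W
    P_R2 = (0.8618 - 0)²/1.1 = 0.6752 W
    P_R3 = (0.8618 - 0.1486)²/360 = 0.001413 W
    P_R4 = (0 - 0.1486)²/75 = 0.0002944 W
  P_total = P_R1 + P_R2 + P_R3 + P_R4 = 11.78 W

Final answers:
1. V_1 = 0.8618 V
2. I_R4 = 0.001981 A
3. P_R4 = 0.0002944 W
4. P_total = 11.78 W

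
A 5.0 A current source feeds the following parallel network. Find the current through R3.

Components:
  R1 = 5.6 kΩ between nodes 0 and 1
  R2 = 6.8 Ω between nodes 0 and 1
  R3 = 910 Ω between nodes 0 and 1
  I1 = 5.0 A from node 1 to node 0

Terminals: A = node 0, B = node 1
All resistors sit directly between nodes 0 and 1, so they are in parallel and share one voltage V; the full source current 5 A splits among them.
1/R_par = 1/5600 + 1/6.8 + 1/910 = 0.1483 S  =>  R_par = 6.741 Ω
V = I × R_par = 5 × 6.741 = 33.71 V
I_R3 = V/R3 = 33.71/910 = 0.03704 A

Final answer: 0.03704 A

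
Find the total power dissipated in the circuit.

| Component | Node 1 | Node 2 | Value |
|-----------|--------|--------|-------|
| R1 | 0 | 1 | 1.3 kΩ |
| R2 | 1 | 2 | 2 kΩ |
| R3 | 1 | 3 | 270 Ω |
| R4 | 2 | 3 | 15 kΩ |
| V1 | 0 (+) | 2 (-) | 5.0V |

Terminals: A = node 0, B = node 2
Nodal analysis, taking node 2 as the 0 V reference.
Source V1 fixes V_0 = 5 V.
KCL at each unknown node (sum of currents leaving = 0; resistances in Ω):
  Node 1: (V_1 - 5)/1300 + (V_1 - 0)/2000 + (V_1 - V_3)/270 = 0
  Node 3: (V_3 - V_1)/270 + (V_3 - 0)/15000 = 0
Collecting terms (coefficients in siemens):
  0.004973·V_1 - 0.003704·V_3 = 0.003846
  0.00377·V_3 - 0.003704·V_1 = 0
Determinant D = (0.004973)(0.00377) - (-0.003704)(-0.003704) = 0.000005032
V_1 = [(0.003846)(0.00377) - (-0.003704)(0)]/D = 2.882 V
V_3 = [(0.004973)(0) - (0.003846)(-0.003704)]/D = 2.831 V
Power in each resistor, P = (ΔV)²/R:
  P_R1 = (5 - 2.882)²/1300 = 0.003452 W
  P_R2 = (2.882 - 0)²/2000 = 0.004152 W
  P_R3 = (2.882 - 2.831)²/270 = 0.000009615 W
  P_R4 = (0 - 2.831)²/15000 = 0.0005342 W
P_total = P_R1 + P_R2 + P_R3 + P_R4 = 0.008148 W

Final answer: 0.008148 W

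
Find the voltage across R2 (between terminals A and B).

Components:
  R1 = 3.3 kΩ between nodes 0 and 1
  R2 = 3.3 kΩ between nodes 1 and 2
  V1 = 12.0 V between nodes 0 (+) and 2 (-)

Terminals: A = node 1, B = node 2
R1 and R2 are in series across V1 (node 0 → node 1 → node 2), and the output A–B is taken across R2, so this is a voltage divider.
Series current: I = V1/(R1 + R2) = 12/(3300 + 3300) = 12/6600 = 0.001818 A
V_R2 = I × R2 = V1 × R2/(R1 + R2) = 12 × 3300/6600 = 6 V

Final answer: 6 V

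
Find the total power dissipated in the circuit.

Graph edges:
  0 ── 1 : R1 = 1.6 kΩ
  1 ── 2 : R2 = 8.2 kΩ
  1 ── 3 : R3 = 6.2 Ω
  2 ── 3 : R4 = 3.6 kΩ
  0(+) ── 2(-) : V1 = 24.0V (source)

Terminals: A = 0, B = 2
Nodal analysis, taking node 2 as the 0 V reference.
Source V1 fixes V_0 = 24 V.
KCL at each unknown node (sum of currents leaving = 0; resistances in Ω):
  Node 1: (V_1 - 24)/1600 + (V_1 - 0)/8200 + (V_1 - V_3)/6.2 = 0
  Node 3: (V_3 - V_1)/6.2 + (V_3 - 0)/3600 = 0
Collecting terms (coefficients in siemens):
  0.162·V_1 - 0.1613·V_3 = 0.015
  0.1616·V_3 - 0.1613·V_1 = 0
Determinant D = (0.162)(0.1616) - (-0.1613)(-0.1613) = 0.0001655
V_1 = [(0.015)(0.1616) - (-0.1613)(0)]/D = 14.64 V
V_3 = [(0.162)(0) - (0.015)(-0.1613)]/D = 14.62 V
Power in each resistor, P = (ΔV)²/R:
  P_R1 = (24 - 14.64)²/1600 = 0.0547 W
  P_R2 = (14.64 - 0)²/8200 = 0.02616 W
  P_R3 = (14.64 - 14.62)²/6.2 = 0.0001022 W
  P_R4 = (0 - 14.62)²/3600 = 0.05937 W
P_total = P_R1 + P_R2 + P_R3 + P_R4 = 0.1403 W

Final answer: 0.1403 W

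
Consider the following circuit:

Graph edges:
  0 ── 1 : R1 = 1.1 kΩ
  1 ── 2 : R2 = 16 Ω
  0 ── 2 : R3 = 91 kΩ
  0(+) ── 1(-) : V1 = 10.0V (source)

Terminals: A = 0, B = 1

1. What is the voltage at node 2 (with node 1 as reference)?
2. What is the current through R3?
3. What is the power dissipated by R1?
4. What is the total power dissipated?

Nodal analysis, taking node 1 as the 0 V reference.
Source V1 fixes V_0 = 10 V.
KCL at each unknown node (sum of currents leaving = 0; resistances in Ω):
  Node 2: (V_2 - 0)/16 + (V_2 - 10)/91000 = 0
Collecting terms: 0.06251 × V_2 = 0.0001099  =>  V_2 = 0.001758 V
Part 1:
  Read off the nodal solution: V_2 = 0.001758 V
Part 2:
  I_R3 = (V_0 - V_2)/R3 = (10 - 0.001758)/91000 = 0.0001099 A
  Magnitude: I_R3 = 0.0001099 A
Part 3:
  I_R1 = (V_0 - V_1)/R1 = (10 - 0)/1100 = 0.009091 A
  P_R1 = I_R1² × R1 = (0.009091)² × 1100 = 0.09091 W
Part 4:
  Power in each resistor, P = (ΔV)²/R:
    P_R1 = (10 - 0)²/1100 = 0.09091 W
    P_R2 = (0 - 0.001758)²/16 = 0.0000001931 W
    P_R3 = (10 - 0.001758)²/91000 = 0.001099 W
  P_total = P_R1 + P_R2 + P_R3 = 0.09201 W

Final answers:
1. V_2 = 0.001758 V
2. I_R3 = 0.0001099 A
3. P_R1 = 0.09091 W
4. P_total = 0.09201 W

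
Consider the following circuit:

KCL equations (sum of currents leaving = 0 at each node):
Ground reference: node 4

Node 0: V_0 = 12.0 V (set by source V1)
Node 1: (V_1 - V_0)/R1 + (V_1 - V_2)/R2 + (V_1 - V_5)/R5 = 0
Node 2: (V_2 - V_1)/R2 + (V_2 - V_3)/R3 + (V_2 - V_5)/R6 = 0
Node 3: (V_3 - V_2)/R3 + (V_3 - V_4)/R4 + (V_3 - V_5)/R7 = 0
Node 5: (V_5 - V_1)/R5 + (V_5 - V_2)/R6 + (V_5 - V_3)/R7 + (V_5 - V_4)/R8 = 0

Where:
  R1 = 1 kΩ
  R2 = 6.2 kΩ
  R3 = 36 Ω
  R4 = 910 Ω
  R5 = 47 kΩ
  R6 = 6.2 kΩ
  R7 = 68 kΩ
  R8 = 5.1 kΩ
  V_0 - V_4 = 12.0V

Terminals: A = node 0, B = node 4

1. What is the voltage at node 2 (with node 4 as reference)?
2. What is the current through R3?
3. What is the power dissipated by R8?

Nodal analysis, taking node 4 as the 0 V reference.
Source V1 fixes V_0 = 12 V.
KCL at each unknown node (sum of currents leaving = 0; resistances in Ω):
  Node 1: (V_1 - 12)/1000 + (V_1 - V_2)/6200 + (V_1 - V_5)/47000 = 0
  Node 2: (V_2 - V_1)/6200 + (V_2 - V_3)/36 + (V_2 - V_5)/6200 = 0
  Node 3: (V_3 - V_2)/36 + (V_3 - 0)/910 + (V_3 - V_5)/68000 = 0
  Node 5: (V_5 - V_1)/47000 + (V_5 - V_2)/6200 + (V_5 - V_3)/68000 + (V_5 - 0)/5100 = 0
Collecting terms (coefficients in siemens):
  0.001183·V_1 - 0.0001613·V_2 - 0.00002128·V_5 = 0.012
  0.0281·V_2 - 0.0001613·V_1 - 0.02778·V_3 - 0.0001613·V_5 = 0
  0.02889·V_3 - 0.02778·V_2 - 0.00001471·V_5 = 0
  0.0003934·V_5 - 0.00002128·V_1 - 0.0001613·V_2 - 0.00001471·V_3 = 0
Solving these 4 simultaneous equations (Gaussian elimination) gives:
  V_1 = 10.35 V, V_2 = 1.344 V, V_3 = 1.293 V, V_5 = 1.16 V
Part 1:
  Read off the nodal solution: V_2 = 1.344 V
Part 2:
  I_R3 = (V_2 - V_3)/R3 = (1.344 - 1.293)/36 = 0.001423 A
  Magnitude: I_R3 = 0.001423 A
Part 3:
  I_R8 = (V_4 - V_5)/R8 = (0 - 1.16)/5100 = -0.0002274 A
  P_R8 = I_R8² × R8 = (-0.0002274)² × 5100 = 0.0002636 W

Final answers:
1. V_2 = 1.344 V
2. I_R3 = 0.001423 A
3. P_R8 = 0.0002636 W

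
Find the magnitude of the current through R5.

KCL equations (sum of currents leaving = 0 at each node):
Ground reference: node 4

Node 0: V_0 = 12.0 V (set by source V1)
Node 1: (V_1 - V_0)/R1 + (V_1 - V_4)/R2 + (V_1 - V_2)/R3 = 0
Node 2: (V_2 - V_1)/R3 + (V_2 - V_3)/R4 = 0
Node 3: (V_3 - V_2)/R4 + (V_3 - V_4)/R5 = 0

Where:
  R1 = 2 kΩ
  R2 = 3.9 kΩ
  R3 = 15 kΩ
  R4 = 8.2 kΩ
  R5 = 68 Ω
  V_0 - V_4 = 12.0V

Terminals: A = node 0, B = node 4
Nodal analysis, taking node 4 as the 0 V reference.
Source V1 fixes V_0 = 12 V.
KCL at each unknown node (sum of currents leaving = 0; resistances in Ω):
  Node 1: (V_1 - 12)/2000 + (V_1 - 0)/3900 + (V_1 - V_2)/15000 = 0
  Node 2: (V_2 - V_1)/15000 + (V_2 - V_3)/8200 = 0
  Node 3: (V_3 - V_2)/8200 + (V_3 - 0)/68 = 0
Collecting terms (coefficients in siemens):
  0.0008231·V_1 - 0.00006667·V_2 = 0.006
  0.0001886·V_2 - 0.00006667·V_1 - 0.000122·V_3 = 0
  0.01483·V_3 - 0.000122·V_2 = 0
Solving these 3 simultaneous equations (Gaussian elimination) gives:
  V_1 = 7.506 V, V_2 = 2.667 V, V_3 = 0.02194 V
I_R5 = (V_3 - V_4)/R5 = (0.02194 - 0)/68 = 0.0003226 A
|I_R5| = 0.0003226 A

Final answer: |I_R5| = 0.0003226 A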